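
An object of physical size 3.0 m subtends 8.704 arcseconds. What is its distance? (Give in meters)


D = size / theta_rad, theta_rad = 8.704 * pi/(180*3600) = 4.220e-05, D = 71093.1088

71093.1088 m


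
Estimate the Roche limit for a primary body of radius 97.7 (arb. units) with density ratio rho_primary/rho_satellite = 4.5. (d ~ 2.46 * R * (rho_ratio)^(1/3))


d_Roche = 2.46 * 97.7 * 4.5^(1/3) = 396.7959

396.7959


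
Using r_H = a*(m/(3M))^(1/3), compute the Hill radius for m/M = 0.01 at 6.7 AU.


r_H = a * (m/3M)^(1/3) = 6.7 * (0.01/3)^(1/3) = 1.0008

1.0008 AU


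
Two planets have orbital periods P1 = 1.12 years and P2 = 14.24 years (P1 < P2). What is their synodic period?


1/P_syn = |1/P1 - 1/P2| = |1/1.12 - 1/14.24| => P_syn = 1.2156

1.2156 years


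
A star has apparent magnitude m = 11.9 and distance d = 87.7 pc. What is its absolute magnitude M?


M = m - 5*log10(d) + 5 = 11.9 - 5*log10(87.7) + 5 = 7.185

7.185


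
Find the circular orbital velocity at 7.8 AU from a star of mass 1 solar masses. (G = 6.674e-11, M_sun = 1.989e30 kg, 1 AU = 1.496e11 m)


v = sqrt(GM/r) = sqrt(6.674e-11 * 1.989e+30 / 1.167e+12) = 10665.8972

10665.8972 m/s


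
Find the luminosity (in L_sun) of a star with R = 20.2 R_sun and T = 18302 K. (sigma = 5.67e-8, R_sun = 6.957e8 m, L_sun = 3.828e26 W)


R = 20.2 * 6.957e8 m = 1.405314e+10 m. L = 4*pi*R^2*sigma*T^4 = 4*pi*(1.405314e+10)^2 * 5.67e-8 * 18302^4 = 1.578824556e+31 W. L/L_sun = 1.578824556e+31 / 3.828e26 = 41244.1107

41244.1107 L_sun


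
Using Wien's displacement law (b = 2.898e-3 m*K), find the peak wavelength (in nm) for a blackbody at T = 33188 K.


lam_max = b / T = 2.898e-3 / 33188 = 8.732e-08 m = 87.3207 nm

87.3207 nm


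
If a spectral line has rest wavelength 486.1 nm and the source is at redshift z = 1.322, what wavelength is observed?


lam_obs = lam_emit * (1 + z) = 486.1 * (1 + 1.322) = 1128.7242

1128.7242 nm


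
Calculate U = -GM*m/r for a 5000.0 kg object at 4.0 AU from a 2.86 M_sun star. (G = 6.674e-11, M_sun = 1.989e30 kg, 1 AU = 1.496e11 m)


M = 2.86 * 1.989e30 kg = 5.68854e+30 kg; r = 4.0 AU * 1.496e11 m/AU = 5.984e+11 m. U = -GM*m/r = -(6.674e-11 * 5.68854e+30 * 5000.0) / 5.984e+11 = -3.172e+12

-3.172e+12 J


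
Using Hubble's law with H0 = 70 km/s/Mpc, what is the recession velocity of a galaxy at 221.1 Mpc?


v = H0 * d = 70 * 221.1 = 15477.0

15477.0 km/s


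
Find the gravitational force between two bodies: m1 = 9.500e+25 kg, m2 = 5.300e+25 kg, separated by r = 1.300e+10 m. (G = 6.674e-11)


F = G*m1*m2/r^2 = 6.674e-11 * 9.500e+25 * 5.300e+25 / (1.300e+10)^2 = 6.674e-11 * 5.035e+51 / 1.690e+20 = 1.988e+21

1.988e+21 N


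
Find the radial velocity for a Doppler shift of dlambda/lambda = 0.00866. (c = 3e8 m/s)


v = (dlambda/lambda) * c = 0.00866 * 3e8 = 2.598e+06

2.598e+06 m/s


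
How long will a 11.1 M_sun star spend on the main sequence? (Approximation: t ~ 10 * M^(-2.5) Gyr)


t = 10 * M^(-2.5) = 10 * 11.1^(-2.5) = 0.0244

0.0244 Gyr


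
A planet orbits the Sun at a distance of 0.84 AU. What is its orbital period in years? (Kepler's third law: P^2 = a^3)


P = a^(3/2) = 0.84^1.5 = 0.7699

0.7699 years


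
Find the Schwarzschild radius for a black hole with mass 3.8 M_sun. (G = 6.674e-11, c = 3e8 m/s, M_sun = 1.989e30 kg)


M = 3.8 * 1.989e30 kg = 7.5582e+30 kg. rs = 2GM/c^2 = 2 * 6.674e-11 * 7.5582e+30 / (3e8)^2 = 11209.6504

11209.6504 m


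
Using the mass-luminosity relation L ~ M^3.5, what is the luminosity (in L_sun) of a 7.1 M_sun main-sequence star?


L/L_sun = (M/M_sun)^3.5 = 7.1^3.5 = 953.6834

953.6834 L_sun


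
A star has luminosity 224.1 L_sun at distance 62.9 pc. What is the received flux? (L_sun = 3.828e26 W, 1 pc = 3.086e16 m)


F = L / (4*pi*d^2) = 8.579e+28 / (4*pi*(1.941e+18)^2) = 1.812e-09

1.812e-09 W/m^2


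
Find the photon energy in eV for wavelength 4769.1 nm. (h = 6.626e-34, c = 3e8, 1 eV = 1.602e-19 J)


E = hc/lambda = 6.626e-34 * 3e8 / 4.769e-06 = 4.168e-20 J = 0.2602 eV

0.2602 eV


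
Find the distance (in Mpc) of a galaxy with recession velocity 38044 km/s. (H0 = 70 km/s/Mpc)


d = v / H0 = 38044 / 70 = 543.4857

543.4857 Mpc


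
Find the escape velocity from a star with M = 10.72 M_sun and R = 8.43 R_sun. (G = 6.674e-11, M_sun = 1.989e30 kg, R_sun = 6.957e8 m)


M = 10.72 * 1.989e30 kg = 2.132208e+31 kg; R = 8.43 * 6.957e8 m = 5.864751e+09 m. v_esc = sqrt(2GM/R) = sqrt(2 * 6.674e-11 * 2.132208e+31 / 5.864751e+09) = 696623.4572

696623.4572 m/s


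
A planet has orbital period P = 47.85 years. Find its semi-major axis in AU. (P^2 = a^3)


a = P^(2/3) = 47.85^(2/3) = 13.1802

13.1802 AU


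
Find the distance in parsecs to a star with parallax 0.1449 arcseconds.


d = 1/p = 1/0.1449 = 6.9013

6.9013 pc


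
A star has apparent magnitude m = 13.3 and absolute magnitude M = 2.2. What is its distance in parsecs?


d = 10^((m - M + 5)/5) = 10^((13.3 - 2.2 + 5)/5) = 1659.5869

1659.5869 pc


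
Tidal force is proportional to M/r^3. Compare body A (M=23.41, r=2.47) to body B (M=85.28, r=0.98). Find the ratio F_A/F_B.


Ratio = (M1/r1^3) / (M2/r2^3) = (23.41/2.47^3) / (85.28/0.98^3) = 0.0171

0.0171


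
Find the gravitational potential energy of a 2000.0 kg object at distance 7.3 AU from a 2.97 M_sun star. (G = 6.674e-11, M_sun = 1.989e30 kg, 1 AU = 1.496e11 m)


M = 2.97 * 1.989e30 kg = 5.90733e+30 kg; r = 7.3 AU * 1.496e11 m/AU = 1.09208e+12 m. U = -GM*m/r = -(6.674e-11 * 5.90733e+30 * 2000.0) / 1.09208e+12 = -7.220e+11

-7.220e+11 J


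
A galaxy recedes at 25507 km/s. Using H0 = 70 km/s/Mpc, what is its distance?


d = v / H0 = 25507 / 70 = 364.3857

364.3857 Mpc


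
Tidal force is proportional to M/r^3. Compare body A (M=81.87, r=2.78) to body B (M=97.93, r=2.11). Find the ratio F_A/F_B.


Ratio = (M1/r1^3) / (M2/r2^3) = (81.87/2.78^3) / (97.93/2.11^3) = 0.3655

0.3655


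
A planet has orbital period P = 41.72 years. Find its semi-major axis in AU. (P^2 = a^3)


a = P^(2/3) = 41.72^(2/3) = 12.029

12.029 AU


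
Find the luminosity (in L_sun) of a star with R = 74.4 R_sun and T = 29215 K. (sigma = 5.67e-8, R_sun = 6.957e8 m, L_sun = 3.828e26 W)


R = 74.4 * 6.957e8 m = 5.176008e+10 m. L = 4*pi*R^2*sigma*T^4 = 4*pi*(5.176008e+10)^2 * 5.67e-8 * 29215^4 = 1.390613251e+33 W. L/L_sun = 1.390613251e+33 / 3.828e26 = 3.633e+06

3.633e+06 L_sun


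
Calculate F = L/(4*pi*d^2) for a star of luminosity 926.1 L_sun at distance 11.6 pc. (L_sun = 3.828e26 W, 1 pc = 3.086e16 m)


F = L / (4*pi*d^2) = 3.545e+29 / (4*pi*(3.580e+17)^2) = 2.201e-07

2.201e-07 W/m^2


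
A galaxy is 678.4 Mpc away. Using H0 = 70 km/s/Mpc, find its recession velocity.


v = H0 * d = 70 * 678.4 = 47488.0

47488.0 km/s


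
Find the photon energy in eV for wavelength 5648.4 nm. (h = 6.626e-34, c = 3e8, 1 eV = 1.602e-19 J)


E = hc/lambda = 6.626e-34 * 3e8 / 5.648e-06 = 3.519e-20 J = 0.2197 eV

0.2197 eV


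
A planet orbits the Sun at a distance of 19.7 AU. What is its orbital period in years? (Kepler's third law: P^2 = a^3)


P = a^(3/2) = 19.7^1.5 = 87.4378

87.4378 years


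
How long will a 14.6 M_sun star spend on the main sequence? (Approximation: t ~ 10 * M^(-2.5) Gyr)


t = 10 * M^(-2.5) = 10 * 14.6^(-2.5) = 0.0123

0.0123 Gyr


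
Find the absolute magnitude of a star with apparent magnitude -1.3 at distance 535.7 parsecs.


M = m - 5*log10(d) + 5 = -1.3 - 5*log10(535.7) + 5 = -9.9446

-9.9446


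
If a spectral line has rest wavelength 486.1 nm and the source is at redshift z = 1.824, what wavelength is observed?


lam_obs = lam_emit * (1 + z) = 486.1 * (1 + 1.824) = 1372.7464

1372.7464 nm


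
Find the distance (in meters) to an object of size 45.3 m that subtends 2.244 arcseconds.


D = size / theta_rad, theta_rad = 2.244 * pi/(180*3600) = 1.088e-05, D = 4.164e+06

4.164e+06 m


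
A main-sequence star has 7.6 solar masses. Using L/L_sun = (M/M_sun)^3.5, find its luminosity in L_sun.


L/L_sun = (M/M_sun)^3.5 = 7.6^3.5 = 1210.1733

1210.1733 L_sun


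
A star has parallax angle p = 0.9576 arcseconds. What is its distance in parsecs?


d = 1/p = 1/0.9576 = 1.0443

1.0443 pc


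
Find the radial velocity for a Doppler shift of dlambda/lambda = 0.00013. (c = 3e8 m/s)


v = (dlambda/lambda) * c = 0.00013 * 3e8 = 39000.0

39000.0 m/s


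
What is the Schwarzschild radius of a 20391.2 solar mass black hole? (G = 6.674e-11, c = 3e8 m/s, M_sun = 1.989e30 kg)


M = 20391.2 * 1.989e30 kg = 4.05580968e+34 kg. rs = 2GM/c^2 = 2 * 6.674e-11 * 4.05580968e+34 / (3e8)^2 = 6.015e+07

6.015e+07 m


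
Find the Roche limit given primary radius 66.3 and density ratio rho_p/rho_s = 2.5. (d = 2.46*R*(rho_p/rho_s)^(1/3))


d_Roche = 2.46 * 66.3 * 2.5^(1/3) = 221.358

221.358


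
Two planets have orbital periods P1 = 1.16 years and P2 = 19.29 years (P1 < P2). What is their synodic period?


1/P_syn = |1/P1 - 1/P2| = |1/1.16 - 1/19.29| => P_syn = 1.2342

1.2342 years


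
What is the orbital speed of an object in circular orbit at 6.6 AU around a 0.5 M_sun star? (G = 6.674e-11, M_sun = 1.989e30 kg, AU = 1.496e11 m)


v = sqrt(GM/r) = sqrt(6.674e-11 * 9.945e+29 / 9.874e+11) = 8198.9404

8198.9404 m/s


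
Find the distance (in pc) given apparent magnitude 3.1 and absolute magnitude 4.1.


d = 10^((m - M + 5)/5) = 10^((3.1 - 4.1 + 5)/5) = 6.3096

6.3096 pc


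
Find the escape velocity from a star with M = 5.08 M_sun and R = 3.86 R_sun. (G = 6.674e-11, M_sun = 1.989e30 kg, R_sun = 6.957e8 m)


M = 5.08 * 1.989e30 kg = 1.010412e+31 kg; R = 3.86 * 6.957e8 m = 2.685402e+09 m. v_esc = sqrt(2GM/R) = sqrt(2 * 6.674e-11 * 1.010412e+31 / 2.685402e+09) = 708684.1059

708684.1059 m/s


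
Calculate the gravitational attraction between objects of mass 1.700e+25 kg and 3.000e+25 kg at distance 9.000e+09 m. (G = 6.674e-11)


F = G*m1*m2/r^2 = 6.674e-11 * 1.700e+25 * 3.000e+25 / (9.000e+09)^2 = 6.674e-11 * 5.100e+50 / 8.100e+19 = 4.202e+20

4.202e+20 N


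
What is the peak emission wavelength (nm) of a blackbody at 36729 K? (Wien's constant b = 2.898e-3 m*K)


lam_max = b / T = 2.898e-3 / 36729 = 7.890e-08 m = 78.9022 nm

78.9022 nm


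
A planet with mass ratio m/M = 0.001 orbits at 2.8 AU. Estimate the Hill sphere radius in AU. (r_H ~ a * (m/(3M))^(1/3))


r_H = a * (m/3M)^(1/3) = 2.8 * (0.001/3)^(1/3) = 0.1941

0.1941 AU


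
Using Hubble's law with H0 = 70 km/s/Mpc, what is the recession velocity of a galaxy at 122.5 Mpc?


v = H0 * d = 70 * 122.5 = 8575.0

8575.0 km/s


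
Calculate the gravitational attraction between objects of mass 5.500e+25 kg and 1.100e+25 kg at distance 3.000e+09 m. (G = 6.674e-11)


F = G*m1*m2/r^2 = 6.674e-11 * 5.500e+25 * 1.100e+25 / (3.000e+09)^2 = 6.674e-11 * 6.050e+50 / 9.000e+18 = 4.486e+21

4.486e+21 N


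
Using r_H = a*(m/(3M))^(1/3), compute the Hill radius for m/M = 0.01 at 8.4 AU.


r_H = a * (m/3M)^(1/3) = 8.4 * (0.01/3)^(1/3) = 1.2548

1.2548 AU


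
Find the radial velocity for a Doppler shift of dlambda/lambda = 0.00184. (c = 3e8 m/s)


v = (dlambda/lambda) * c = 0.00184 * 3e8 = 552000.0

552000.0 m/s


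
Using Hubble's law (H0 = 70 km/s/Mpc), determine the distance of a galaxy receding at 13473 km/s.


d = v / H0 = 13473 / 70 = 192.4714

192.4714 Mpc


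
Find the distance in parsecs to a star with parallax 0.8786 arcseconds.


d = 1/p = 1/0.8786 = 1.1382

1.1382 pc


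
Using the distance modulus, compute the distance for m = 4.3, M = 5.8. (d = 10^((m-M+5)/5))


d = 10^((m - M + 5)/5) = 10^((4.3 - 5.8 + 5)/5) = 5.0119

5.0119 pc


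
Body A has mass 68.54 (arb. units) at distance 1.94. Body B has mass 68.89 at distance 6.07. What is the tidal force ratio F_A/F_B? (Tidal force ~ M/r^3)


Ratio = (M1/r1^3) / (M2/r2^3) = (68.54/1.94^3) / (68.89/6.07^3) = 30.4754

30.4754


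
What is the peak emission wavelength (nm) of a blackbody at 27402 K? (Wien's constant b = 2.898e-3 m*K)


lam_max = b / T = 2.898e-3 / 27402 = 1.058e-07 m = 105.7587 nm

105.7587 nm


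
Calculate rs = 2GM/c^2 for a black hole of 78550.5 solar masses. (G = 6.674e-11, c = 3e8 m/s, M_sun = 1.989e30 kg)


M = 78550.5 * 1.989e30 kg = 1.562369445e+35 kg. rs = 2GM/c^2 = 2 * 6.674e-11 * 1.562369445e+35 / (3e8)^2 = 2.317e+08

2.317e+08 m


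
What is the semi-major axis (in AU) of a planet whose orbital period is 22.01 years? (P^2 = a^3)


a = P^(2/3) = 22.01^(2/3) = 7.8538

7.8538 AU


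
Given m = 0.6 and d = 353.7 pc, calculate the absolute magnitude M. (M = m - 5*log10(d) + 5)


M = m - 5*log10(d) + 5 = 0.6 - 5*log10(353.7) + 5 = -7.1432

-7.1432


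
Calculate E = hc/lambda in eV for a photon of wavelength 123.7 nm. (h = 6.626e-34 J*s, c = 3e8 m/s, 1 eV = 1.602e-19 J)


E = hc/lambda = 6.626e-34 * 3e8 / 1.237e-07 = 1.607e-18 J = 10.0309 eV

10.0309 eV


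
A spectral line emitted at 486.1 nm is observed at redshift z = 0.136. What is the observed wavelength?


lam_obs = lam_emit * (1 + z) = 486.1 * (1 + 0.136) = 552.2096

552.2096 nm


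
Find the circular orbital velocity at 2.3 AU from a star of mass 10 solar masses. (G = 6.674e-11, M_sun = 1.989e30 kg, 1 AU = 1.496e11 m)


v = sqrt(GM/r) = sqrt(6.674e-11 * 1.989e+31 / 3.441e+11) = 62112.7529

62112.7529 m/s


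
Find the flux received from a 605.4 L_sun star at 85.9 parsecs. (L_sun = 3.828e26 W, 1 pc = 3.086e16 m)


F = L / (4*pi*d^2) = 2.317e+29 / (4*pi*(2.651e+18)^2) = 2.624e-09

2.624e-09 W/m^2


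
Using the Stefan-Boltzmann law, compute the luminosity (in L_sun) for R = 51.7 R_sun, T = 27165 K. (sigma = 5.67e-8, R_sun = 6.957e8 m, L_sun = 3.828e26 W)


R = 51.7 * 6.957e8 m = 3.596769e+10 m. L = 4*pi*R^2*sigma*T^4 = 4*pi*(3.596769e+10)^2 * 5.67e-8 * 27165^4 = 5.019458331e+32 W. L/L_sun = 5.019458331e+32 / 3.828e26 = 1.311e+06

1.311e+06 L_sun


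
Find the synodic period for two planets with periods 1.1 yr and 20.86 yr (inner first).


1/P_syn = |1/P1 - 1/P2| = |1/1.1 - 1/20.86| => P_syn = 1.1612

1.1612 years


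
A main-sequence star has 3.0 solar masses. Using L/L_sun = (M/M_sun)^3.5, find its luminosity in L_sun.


L/L_sun = (M/M_sun)^3.5 = 3.0^3.5 = 46.7654

46.7654 L_sun


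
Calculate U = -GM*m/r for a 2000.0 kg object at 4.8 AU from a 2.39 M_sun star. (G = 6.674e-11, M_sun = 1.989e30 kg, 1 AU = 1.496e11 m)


M = 2.39 * 1.989e30 kg = 4.75371e+30 kg; r = 4.8 AU * 1.496e11 m/AU = 7.1808e+11 m. U = -GM*m/r = -(6.674e-11 * 4.75371e+30 * 2000.0) / 7.1808e+11 = -8.836e+11

-8.836e+11 J


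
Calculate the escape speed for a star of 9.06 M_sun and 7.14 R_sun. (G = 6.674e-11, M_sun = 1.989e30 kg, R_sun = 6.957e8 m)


M = 9.06 * 1.989e30 kg = 1.802034e+31 kg; R = 7.14 * 6.957e8 m = 4.967298e+09 m. v_esc = sqrt(2GM/R) = sqrt(2 * 6.674e-11 * 1.802034e+31 / 4.967298e+09) = 695872.192

695872.192 m/s


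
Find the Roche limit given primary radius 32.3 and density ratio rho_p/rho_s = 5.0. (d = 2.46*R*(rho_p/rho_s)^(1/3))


d_Roche = 2.46 * 32.3 * 5.0^(1/3) = 135.8713

135.8713


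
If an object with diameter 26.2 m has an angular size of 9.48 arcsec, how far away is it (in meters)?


D = size / theta_rad, theta_rad = 9.48 * pi/(180*3600) = 4.596e-05, D = 570056.743

570056.743 m


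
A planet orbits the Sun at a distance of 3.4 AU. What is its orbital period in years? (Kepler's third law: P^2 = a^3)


P = a^(3/2) = 3.4^1.5 = 6.2693

6.2693 years


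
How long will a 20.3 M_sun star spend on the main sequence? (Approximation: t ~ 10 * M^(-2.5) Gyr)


t = 10 * M^(-2.5) = 10 * 20.3^(-2.5) = 0.0054

0.0054 Gyr


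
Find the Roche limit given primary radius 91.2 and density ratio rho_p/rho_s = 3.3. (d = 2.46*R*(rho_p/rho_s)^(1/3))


d_Roche = 2.46 * 91.2 * 3.3^(1/3) = 334.0165

334.0165


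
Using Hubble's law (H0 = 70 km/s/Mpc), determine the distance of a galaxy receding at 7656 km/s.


d = v / H0 = 7656 / 70 = 109.3714

109.3714 Mpc


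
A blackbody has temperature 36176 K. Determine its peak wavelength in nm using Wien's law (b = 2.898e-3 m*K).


lam_max = b / T = 2.898e-3 / 36176 = 8.011e-08 m = 80.1084 nm

80.1084 nm


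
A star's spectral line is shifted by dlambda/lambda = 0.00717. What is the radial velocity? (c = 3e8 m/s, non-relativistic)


v = (dlambda/lambda) * c = 0.00717 * 3e8 = 2.151e+06

2.151e+06 m/s


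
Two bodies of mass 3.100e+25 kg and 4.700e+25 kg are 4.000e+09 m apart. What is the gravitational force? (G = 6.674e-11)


F = G*m1*m2/r^2 = 6.674e-11 * 3.100e+25 * 4.700e+25 / (4.000e+09)^2 = 6.674e-11 * 1.457e+51 / 1.600e+19 = 6.078e+21

6.078e+21 N


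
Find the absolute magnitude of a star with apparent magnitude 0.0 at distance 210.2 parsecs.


M = m - 5*log10(d) + 5 = 0.0 - 5*log10(210.2) + 5 = -6.6132

-6.6132


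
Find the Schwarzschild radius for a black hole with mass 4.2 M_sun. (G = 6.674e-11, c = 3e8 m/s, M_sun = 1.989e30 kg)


M = 4.2 * 1.989e30 kg = 8.3538e+30 kg. rs = 2GM/c^2 = 2 * 6.674e-11 * 8.3538e+30 / (3e8)^2 = 12389.6136

12389.6136 m


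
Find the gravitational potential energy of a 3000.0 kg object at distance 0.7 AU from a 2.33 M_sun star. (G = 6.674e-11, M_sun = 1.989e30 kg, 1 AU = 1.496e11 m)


M = 2.33 * 1.989e30 kg = 4.63437e+30 kg; r = 0.7 AU * 1.496e11 m/AU = 1.0472e+11 m. U = -GM*m/r = -(6.674e-11 * 4.63437e+30 * 3000.0) / 1.0472e+11 = -8.861e+12

-8.861e+12 J


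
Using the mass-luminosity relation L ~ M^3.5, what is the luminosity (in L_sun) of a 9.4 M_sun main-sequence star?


L/L_sun = (M/M_sun)^3.5 = 9.4^3.5 = 2546.5223

2546.5223 L_sun


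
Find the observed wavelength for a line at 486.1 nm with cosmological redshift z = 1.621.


lam_obs = lam_emit * (1 + z) = 486.1 * (1 + 1.621) = 1274.0681

1274.0681 nm


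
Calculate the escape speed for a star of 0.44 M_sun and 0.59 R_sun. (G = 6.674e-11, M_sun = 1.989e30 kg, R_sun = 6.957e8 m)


M = 0.44 * 1.989e30 kg = 8.7516e+29 kg; R = 0.59 * 6.957e8 m = 4.10463e+08 m. v_esc = sqrt(2GM/R) = sqrt(2 * 6.674e-11 * 8.7516e+29 / 4.10463e+08) = 533475.9203

533475.9203 m/s


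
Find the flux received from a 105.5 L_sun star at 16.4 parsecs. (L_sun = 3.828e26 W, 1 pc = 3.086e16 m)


F = L / (4*pi*d^2) = 4.039e+28 / (4*pi*(5.061e+17)^2) = 1.255e-08

1.255e-08 W/m^2


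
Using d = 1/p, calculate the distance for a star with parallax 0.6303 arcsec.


d = 1/p = 1/0.6303 = 1.5865

1.5865 pc


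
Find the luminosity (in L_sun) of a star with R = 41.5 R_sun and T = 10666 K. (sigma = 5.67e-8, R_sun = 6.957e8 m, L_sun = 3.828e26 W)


R = 41.5 * 6.957e8 m = 2.887155e+10 m. L = 4*pi*R^2*sigma*T^4 = 4*pi*(2.887155e+10)^2 * 5.67e-8 * 10666^4 = 7.686691308e+30 W. L/L_sun = 7.686691308e+30 / 3.828e26 = 20080.1758

20080.1758 L_sun


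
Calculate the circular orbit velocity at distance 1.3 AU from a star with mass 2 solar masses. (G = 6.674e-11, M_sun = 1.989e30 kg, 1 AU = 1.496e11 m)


v = sqrt(GM/r) = sqrt(6.674e-11 * 3.978e+30 / 1.945e+11) = 36947.7518

36947.7518 m/s


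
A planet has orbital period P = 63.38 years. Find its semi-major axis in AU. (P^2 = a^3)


a = P^(2/3) = 63.38^(2/3) = 15.8965

15.8965 AU


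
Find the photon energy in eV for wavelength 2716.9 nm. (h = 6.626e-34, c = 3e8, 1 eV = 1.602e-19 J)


E = hc/lambda = 6.626e-34 * 3e8 / 2.717e-06 = 7.316e-20 J = 0.4567 eV

0.4567 eV


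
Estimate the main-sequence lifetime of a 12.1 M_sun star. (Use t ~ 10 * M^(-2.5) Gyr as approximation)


t = 10 * M^(-2.5) = 10 * 12.1^(-2.5) = 0.0196

0.0196 Gyr


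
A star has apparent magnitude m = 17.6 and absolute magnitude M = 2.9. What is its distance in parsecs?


d = 10^((m - M + 5)/5) = 10^((17.6 - 2.9 + 5)/5) = 8709.6359

8709.6359 pc


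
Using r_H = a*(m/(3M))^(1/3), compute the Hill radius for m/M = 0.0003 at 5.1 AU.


r_H = a * (m/3M)^(1/3) = 5.1 * (0.0003/3)^(1/3) = 0.2367

0.2367 AU


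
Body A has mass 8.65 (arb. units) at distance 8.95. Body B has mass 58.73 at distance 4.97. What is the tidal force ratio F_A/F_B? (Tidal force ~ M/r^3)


Ratio = (M1/r1^3) / (M2/r2^3) = (8.65/8.95^3) / (58.73/4.97^3) = 0.0252

0.0252


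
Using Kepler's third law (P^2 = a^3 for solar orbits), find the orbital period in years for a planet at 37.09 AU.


P = a^(3/2) = 37.09^1.5 = 225.8839

225.8839 years


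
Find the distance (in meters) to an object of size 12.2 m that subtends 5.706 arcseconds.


D = size / theta_rad, theta_rad = 5.706 * pi/(180*3600) = 2.766e-05, D = 441014.8328

441014.8328 m


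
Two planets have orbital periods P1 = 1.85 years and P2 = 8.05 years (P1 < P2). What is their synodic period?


1/P_syn = |1/P1 - 1/P2| = |1/1.85 - 1/8.05| => P_syn = 2.402

2.402 years


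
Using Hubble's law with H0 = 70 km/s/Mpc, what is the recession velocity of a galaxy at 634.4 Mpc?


v = H0 * d = 70 * 634.4 = 44408.0

44408.0 km/s


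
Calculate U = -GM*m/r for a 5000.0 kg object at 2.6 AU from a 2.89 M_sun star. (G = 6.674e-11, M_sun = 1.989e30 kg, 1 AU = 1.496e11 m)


M = 2.89 * 1.989e30 kg = 5.74821e+30 kg; r = 2.6 AU * 1.496e11 m/AU = 3.8896e+11 m. U = -GM*m/r = -(6.674e-11 * 5.74821e+30 * 5000.0) / 3.8896e+11 = -4.932e+12

-4.932e+12 J


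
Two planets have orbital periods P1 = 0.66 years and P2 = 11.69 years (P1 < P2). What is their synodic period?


1/P_syn = |1/P1 - 1/P2| = |1/0.66 - 1/11.69| => P_syn = 0.6995

0.6995 years


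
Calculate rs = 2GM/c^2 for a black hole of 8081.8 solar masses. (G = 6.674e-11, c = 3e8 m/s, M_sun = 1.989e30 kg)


M = 8081.8 * 1.989e30 kg = 1.60747002e+34 kg. rs = 2GM/c^2 = 2 * 6.674e-11 * 1.60747002e+34 / (3e8)^2 = 2.384e+07

2.384e+07 m


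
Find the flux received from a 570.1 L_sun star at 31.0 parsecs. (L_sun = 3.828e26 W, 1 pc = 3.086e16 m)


F = L / (4*pi*d^2) = 2.182e+29 / (4*pi*(9.567e+17)^2) = 1.898e-08

1.898e-08 W/m^2


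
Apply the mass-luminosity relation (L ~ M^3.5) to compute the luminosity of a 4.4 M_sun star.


L/L_sun = (M/M_sun)^3.5 = 4.4^3.5 = 178.6835

178.6835 L_sun


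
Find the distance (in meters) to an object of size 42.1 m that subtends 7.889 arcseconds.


D = size / theta_rad, theta_rad = 7.889 * pi/(180*3600) = 3.825e-05, D = 1.101e+06

1.101e+06 m


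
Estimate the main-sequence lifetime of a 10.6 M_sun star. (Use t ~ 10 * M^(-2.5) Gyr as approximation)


t = 10 * M^(-2.5) = 10 * 10.6^(-2.5) = 0.0273

0.0273 Gyr


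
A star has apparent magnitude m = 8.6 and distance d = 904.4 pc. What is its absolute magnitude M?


M = m - 5*log10(d) + 5 = 8.6 - 5*log10(904.4) + 5 = -1.1818

-1.1818


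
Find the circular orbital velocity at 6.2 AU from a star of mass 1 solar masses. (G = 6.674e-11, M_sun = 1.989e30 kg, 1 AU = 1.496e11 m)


v = sqrt(GM/r) = sqrt(6.674e-11 * 1.989e+30 / 9.275e+11) = 11963.241

11963.241 m/s


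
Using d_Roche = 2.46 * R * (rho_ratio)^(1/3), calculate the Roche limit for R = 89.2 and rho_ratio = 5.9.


d_Roche = 2.46 * 89.2 * 5.9^(1/3) = 396.5068

396.5068


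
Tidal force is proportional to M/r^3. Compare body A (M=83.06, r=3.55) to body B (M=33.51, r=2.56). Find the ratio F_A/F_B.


Ratio = (M1/r1^3) / (M2/r2^3) = (83.06/3.55^3) / (33.51/2.56^3) = 0.9295

0.9295


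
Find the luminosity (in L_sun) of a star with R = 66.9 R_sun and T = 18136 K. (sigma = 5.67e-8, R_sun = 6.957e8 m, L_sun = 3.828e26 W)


R = 66.9 * 6.957e8 m = 4.654233e+10 m. L = 4*pi*R^2*sigma*T^4 = 4*pi*(4.654233e+10)^2 * 5.67e-8 * 18136^4 = 1.669764385e+32 W. L/L_sun = 1.669764385e+32 / 3.828e26 = 436197.5928

436197.5928 L_sun


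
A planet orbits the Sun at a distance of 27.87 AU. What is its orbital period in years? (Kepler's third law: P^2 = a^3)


P = a^(3/2) = 27.87^1.5 = 147.1314

147.1314 years


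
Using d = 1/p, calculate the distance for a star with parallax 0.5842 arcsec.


d = 1/p = 1/0.5842 = 1.7117

1.7117 pc


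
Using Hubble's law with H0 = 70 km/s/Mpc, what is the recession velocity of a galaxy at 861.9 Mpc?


v = H0 * d = 70 * 861.9 = 60333.0

60333.0 km/s


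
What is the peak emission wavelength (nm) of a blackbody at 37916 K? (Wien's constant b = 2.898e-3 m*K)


lam_max = b / T = 2.898e-3 / 37916 = 7.643e-08 m = 76.4321 nm

76.4321 nm


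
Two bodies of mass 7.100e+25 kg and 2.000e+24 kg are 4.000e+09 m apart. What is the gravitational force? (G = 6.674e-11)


F = G*m1*m2/r^2 = 6.674e-11 * 7.100e+25 * 2.000e+24 / (4.000e+09)^2 = 6.674e-11 * 1.420e+50 / 1.600e+19 = 5.923e+20

5.923e+20 N


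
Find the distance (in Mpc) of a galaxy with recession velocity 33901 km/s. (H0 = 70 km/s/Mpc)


d = v / H0 = 33901 / 70 = 484.3

484.3 Mpc


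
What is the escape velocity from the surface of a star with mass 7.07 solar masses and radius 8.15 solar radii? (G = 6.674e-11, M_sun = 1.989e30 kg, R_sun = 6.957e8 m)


M = 7.07 * 1.989e30 kg = 1.406223e+31 kg; R = 8.15 * 6.957e8 m = 5.669955e+09 m. v_esc = sqrt(2GM/R) = sqrt(2 * 6.674e-11 * 1.406223e+31 / 5.669955e+09) = 575367.5855

575367.5855 m/s


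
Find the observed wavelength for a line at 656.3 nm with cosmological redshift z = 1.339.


lam_obs = lam_emit * (1 + z) = 656.3 * (1 + 1.339) = 1535.0857

1535.0857 nm


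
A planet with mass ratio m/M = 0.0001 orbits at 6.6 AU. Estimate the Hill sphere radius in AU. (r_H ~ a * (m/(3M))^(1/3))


r_H = a * (m/3M)^(1/3) = 6.6 * (0.0001/3)^(1/3) = 0.2124

0.2124 AU


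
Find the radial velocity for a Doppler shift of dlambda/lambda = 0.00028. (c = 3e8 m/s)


v = (dlambda/lambda) * c = 0.00028 * 3e8 = 84000.0

84000.0 m/s


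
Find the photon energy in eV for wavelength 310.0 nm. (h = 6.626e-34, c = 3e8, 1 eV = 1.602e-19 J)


E = hc/lambda = 6.626e-34 * 3e8 / 3.100e-07 = 6.412e-19 J = 4.0027 eV

4.0027 eV


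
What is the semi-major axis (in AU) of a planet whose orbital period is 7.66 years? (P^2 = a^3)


a = P^(2/3) = 7.66^(2/3) = 3.8858

3.8858 AU


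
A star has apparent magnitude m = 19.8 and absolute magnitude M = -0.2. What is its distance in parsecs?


d = 10^((m - M + 5)/5) = 10^((19.8 - -0.2 + 5)/5) = 100000.0

100000.0 pc


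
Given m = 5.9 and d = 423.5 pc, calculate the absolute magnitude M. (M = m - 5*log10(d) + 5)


M = m - 5*log10(d) + 5 = 5.9 - 5*log10(423.5) + 5 = -2.2343

-2.2343


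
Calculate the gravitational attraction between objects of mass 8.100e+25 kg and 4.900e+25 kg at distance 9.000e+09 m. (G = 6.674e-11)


F = G*m1*m2/r^2 = 6.674e-11 * 8.100e+25 * 4.900e+25 / (9.000e+09)^2 = 6.674e-11 * 3.969e+51 / 8.100e+19 = 3.270e+21

3.270e+21 N


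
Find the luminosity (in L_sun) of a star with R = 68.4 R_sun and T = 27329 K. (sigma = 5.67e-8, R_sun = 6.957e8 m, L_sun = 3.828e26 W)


R = 68.4 * 6.957e8 m = 4.758588e+10 m. L = 4*pi*R^2*sigma*T^4 = 4*pi*(4.758588e+10)^2 * 5.67e-8 * 27329^4 = 9.000032871e+32 W. L/L_sun = 9.000032871e+32 / 3.828e26 = 2.351e+06

2.351e+06 L_sun


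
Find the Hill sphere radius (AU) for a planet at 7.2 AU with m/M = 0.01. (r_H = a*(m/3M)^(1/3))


r_H = a * (m/3M)^(1/3) = 7.2 * (0.01/3)^(1/3) = 1.0755

1.0755 AU


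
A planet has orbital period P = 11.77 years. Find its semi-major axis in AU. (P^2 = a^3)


a = P^(2/3) = 11.77^(2/3) = 5.1743

5.1743 AU


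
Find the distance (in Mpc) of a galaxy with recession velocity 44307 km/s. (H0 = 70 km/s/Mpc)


d = v / H0 = 44307 / 70 = 632.9571

632.9571 Mpc


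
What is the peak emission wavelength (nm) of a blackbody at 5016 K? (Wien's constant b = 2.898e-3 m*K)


lam_max = b / T = 2.898e-3 / 5016 = 5.778e-07 m = 577.7512 nm

577.7512 nm


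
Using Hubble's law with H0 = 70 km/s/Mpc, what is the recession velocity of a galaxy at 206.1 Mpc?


v = H0 * d = 70 * 206.1 = 14427.0

14427.0 km/s


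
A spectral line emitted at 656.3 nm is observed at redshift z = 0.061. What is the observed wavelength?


lam_obs = lam_emit * (1 + z) = 656.3 * (1 + 0.061) = 696.3343

696.3343 nm


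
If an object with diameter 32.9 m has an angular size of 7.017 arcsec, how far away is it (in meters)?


D = size / theta_rad, theta_rad = 7.017 * pi/(180*3600) = 3.402e-05, D = 967095.9278

967095.9278 m


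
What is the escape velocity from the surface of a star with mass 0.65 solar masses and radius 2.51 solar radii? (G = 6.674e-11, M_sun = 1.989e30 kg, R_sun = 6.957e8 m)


M = 0.65 * 1.989e30 kg = 1.29285e+30 kg; R = 2.51 * 6.957e8 m = 1.746207e+09 m. v_esc = sqrt(2GM/R) = sqrt(2 * 6.674e-11 * 1.29285e+30 / 1.746207e+09) = 314365.086

314365.086 m/s


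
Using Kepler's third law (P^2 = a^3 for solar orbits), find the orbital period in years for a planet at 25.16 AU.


P = a^(3/2) = 25.16^1.5 = 126.2019

126.2019 years


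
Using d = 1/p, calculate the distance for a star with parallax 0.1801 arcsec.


d = 1/p = 1/0.1801 = 5.5525

5.5525 pc


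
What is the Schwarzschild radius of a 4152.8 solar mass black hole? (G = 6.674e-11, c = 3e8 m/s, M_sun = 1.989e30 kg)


M = 4152.8 * 1.989e30 kg = 8.2599192e+33 kg. rs = 2GM/c^2 = 2 * 6.674e-11 * 8.2599192e+33 / (3e8)^2 = 1.225e+07

1.225e+07 m


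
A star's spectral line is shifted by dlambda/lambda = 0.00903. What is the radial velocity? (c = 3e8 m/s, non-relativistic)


v = (dlambda/lambda) * c = 0.00903 * 3e8 = 2.709e+06

2.709e+06 m/s


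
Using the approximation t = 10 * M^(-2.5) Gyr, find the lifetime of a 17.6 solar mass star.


t = 10 * M^(-2.5) = 10 * 17.6^(-2.5) = 0.0077

0.0077 Gyr


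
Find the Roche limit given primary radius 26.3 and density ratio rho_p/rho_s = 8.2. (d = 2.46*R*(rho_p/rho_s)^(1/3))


d_Roche = 2.46 * 26.3 * 8.2^(1/3) = 130.4654

130.4654


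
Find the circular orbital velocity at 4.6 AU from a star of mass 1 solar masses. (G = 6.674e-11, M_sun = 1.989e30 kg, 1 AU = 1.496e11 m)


v = sqrt(GM/r) = sqrt(6.674e-11 * 1.989e+30 / 6.882e+11) = 13888.8338

13888.8338 m/s


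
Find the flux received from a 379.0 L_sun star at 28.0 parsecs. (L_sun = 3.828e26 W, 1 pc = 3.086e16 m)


F = L / (4*pi*d^2) = 1.451e+29 / (4*pi*(8.641e+17)^2) = 1.546e-08

1.546e-08 W/m^2


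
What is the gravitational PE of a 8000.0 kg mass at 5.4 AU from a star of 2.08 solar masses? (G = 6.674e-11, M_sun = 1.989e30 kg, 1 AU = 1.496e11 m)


M = 2.08 * 1.989e30 kg = 4.13712e+30 kg; r = 5.4 AU * 1.496e11 m/AU = 8.0784e+11 m. U = -GM*m/r = -(6.674e-11 * 4.13712e+30 * 8000.0) / 8.0784e+11 = -2.734e+12

-2.734e+12 J


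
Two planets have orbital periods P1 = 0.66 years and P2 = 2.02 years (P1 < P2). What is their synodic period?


1/P_syn = |1/P1 - 1/P2| = |1/0.66 - 1/2.02| => P_syn = 0.9803

0.9803 years


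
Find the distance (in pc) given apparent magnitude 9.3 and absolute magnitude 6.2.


d = 10^((m - M + 5)/5) = 10^((9.3 - 6.2 + 5)/5) = 41.6869

41.6869 pc


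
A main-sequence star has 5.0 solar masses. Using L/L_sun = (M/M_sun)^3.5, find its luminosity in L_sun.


L/L_sun = (M/M_sun)^3.5 = 5.0^3.5 = 279.5085

279.5085 L_sun


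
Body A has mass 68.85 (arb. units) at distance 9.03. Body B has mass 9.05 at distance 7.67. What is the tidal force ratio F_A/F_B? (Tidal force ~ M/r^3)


Ratio = (M1/r1^3) / (M2/r2^3) = (68.85/9.03^3) / (9.05/7.67^3) = 4.6621

4.6621


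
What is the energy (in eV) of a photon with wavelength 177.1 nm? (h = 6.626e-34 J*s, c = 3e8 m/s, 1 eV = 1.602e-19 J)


E = hc/lambda = 6.626e-34 * 3e8 / 1.771e-07 = 1.122e-18 J = 7.0063 eV

7.0063 eV


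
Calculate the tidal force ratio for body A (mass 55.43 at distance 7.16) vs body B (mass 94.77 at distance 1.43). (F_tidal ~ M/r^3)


Ratio = (M1/r1^3) / (M2/r2^3) = (55.43/7.16^3) / (94.77/1.43^3) = 0.0047

0.0047


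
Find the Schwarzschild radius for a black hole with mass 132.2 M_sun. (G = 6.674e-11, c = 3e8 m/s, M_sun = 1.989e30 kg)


M = 132.2 * 1.989e30 kg = 2.629458e+32 kg. rs = 2GM/c^2 = 2 * 6.674e-11 * 2.629458e+32 / (3e8)^2 = 389977.8376

389977.8376 m


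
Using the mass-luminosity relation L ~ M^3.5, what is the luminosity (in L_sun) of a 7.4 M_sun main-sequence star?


L/L_sun = (M/M_sun)^3.5 = 7.4^3.5 = 1102.3285

1102.3285 L_sun


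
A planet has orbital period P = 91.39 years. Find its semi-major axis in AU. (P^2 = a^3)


a = P^(2/3) = 91.39^(2/3) = 20.2892

20.2892 AU


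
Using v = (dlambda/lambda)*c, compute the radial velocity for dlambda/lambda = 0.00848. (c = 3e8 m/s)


v = (dlambda/lambda) * c = 0.00848 * 3e8 = 2.544e+06

2.544e+06 m/s


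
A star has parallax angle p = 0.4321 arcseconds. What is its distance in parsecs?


d = 1/p = 1/0.4321 = 2.3143

2.3143 pc


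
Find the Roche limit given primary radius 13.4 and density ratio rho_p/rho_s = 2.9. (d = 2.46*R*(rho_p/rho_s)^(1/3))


d_Roche = 2.46 * 13.4 * 2.9^(1/3) = 47.0081

47.0081


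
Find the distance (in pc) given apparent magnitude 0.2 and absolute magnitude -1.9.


d = 10^((m - M + 5)/5) = 10^((0.2 - -1.9 + 5)/5) = 26.3027

26.3027 pc


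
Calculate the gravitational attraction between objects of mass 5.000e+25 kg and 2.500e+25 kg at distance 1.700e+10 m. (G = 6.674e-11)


F = G*m1*m2/r^2 = 6.674e-11 * 5.000e+25 * 2.500e+25 / (1.700e+10)^2 = 6.674e-11 * 1.250e+51 / 2.890e+20 = 2.887e+20

2.887e+20 N


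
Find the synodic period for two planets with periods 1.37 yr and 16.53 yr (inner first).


1/P_syn = |1/P1 - 1/P2| = |1/1.37 - 1/16.53| => P_syn = 1.4938

1.4938 years


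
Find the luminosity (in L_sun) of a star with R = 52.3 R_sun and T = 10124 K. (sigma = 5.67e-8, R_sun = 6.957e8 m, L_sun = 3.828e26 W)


R = 52.3 * 6.957e8 m = 3.638511e+10 m. L = 4*pi*R^2*sigma*T^4 = 4*pi*(3.638511e+10)^2 * 5.67e-8 * 10124^4 = 9.909434088e+30 W. L/L_sun = 9.909434088e+30 / 3.828e26 = 25886.7139

25886.7139 L_sun


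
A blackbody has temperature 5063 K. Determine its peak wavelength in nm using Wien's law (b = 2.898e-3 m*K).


lam_max = b / T = 2.898e-3 / 5063 = 5.724e-07 m = 572.3879 nm

572.3879 nm


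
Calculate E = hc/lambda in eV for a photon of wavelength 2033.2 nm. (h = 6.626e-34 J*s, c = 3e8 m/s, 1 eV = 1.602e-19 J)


E = hc/lambda = 6.626e-34 * 3e8 / 2.033e-06 = 9.777e-20 J = 0.6103 eV

0.6103 eV


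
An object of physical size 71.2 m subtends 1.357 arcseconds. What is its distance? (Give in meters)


D = size / theta_rad, theta_rad = 1.357 * pi/(180*3600) = 6.579e-06, D = 1.082e+07

1.082e+07 m


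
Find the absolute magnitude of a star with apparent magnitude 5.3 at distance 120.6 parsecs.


M = m - 5*log10(d) + 5 = 5.3 - 5*log10(120.6) + 5 = -0.1067

-0.1067


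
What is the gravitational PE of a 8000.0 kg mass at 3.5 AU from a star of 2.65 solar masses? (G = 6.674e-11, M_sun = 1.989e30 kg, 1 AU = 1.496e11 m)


M = 2.65 * 1.989e30 kg = 5.27085e+30 kg; r = 3.5 AU * 1.496e11 m/AU = 5.236e+11 m. U = -GM*m/r = -(6.674e-11 * 5.27085e+30 * 8000.0) / 5.236e+11 = -5.375e+12

-5.375e+12 J


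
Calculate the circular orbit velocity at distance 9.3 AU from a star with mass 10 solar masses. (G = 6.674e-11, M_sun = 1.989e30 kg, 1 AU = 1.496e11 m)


v = sqrt(GM/r) = sqrt(6.674e-11 * 1.989e+31 / 1.391e+12) = 30888.9554

30888.9554 m/s


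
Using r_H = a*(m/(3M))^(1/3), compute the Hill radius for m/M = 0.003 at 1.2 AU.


r_H = a * (m/3M)^(1/3) = 1.2 * (0.003/3)^(1/3) = 0.12

0.12 AU


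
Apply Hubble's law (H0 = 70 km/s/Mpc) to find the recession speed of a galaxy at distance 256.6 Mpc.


v = H0 * d = 70 * 256.6 = 17962.0

17962.0 km/s


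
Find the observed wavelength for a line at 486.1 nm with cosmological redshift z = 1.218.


lam_obs = lam_emit * (1 + z) = 486.1 * (1 + 1.218) = 1078.1698

1078.1698 nm


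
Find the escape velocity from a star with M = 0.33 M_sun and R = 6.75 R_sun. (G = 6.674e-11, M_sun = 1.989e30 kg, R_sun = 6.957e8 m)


M = 0.33 * 1.989e30 kg = 6.5637e+29 kg; R = 6.75 * 6.957e8 m = 4.695975e+09 m. v_esc = sqrt(2GM/R) = sqrt(2 * 6.674e-11 * 6.5637e+29 / 4.695975e+09) = 136590.2099

136590.2099 m/s


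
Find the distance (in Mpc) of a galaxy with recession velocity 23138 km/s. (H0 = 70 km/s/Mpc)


d = v / H0 = 23138 / 70 = 330.5429

330.5429 Mpc


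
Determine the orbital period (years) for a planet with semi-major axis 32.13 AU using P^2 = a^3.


P = a^(3/2) = 32.13^1.5 = 182.1235

182.1235 years


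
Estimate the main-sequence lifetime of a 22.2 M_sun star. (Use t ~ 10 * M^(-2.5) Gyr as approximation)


t = 10 * M^(-2.5) = 10 * 22.2^(-2.5) = 0.0043

0.0043 Gyr


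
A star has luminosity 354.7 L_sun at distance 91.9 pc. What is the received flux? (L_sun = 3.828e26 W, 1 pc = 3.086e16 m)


F = L / (4*pi*d^2) = 1.358e+29 / (4*pi*(2.836e+18)^2) = 1.343e-09

1.343e-09 W/m^2


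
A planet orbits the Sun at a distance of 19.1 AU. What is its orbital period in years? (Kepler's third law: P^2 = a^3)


P = a^(3/2) = 19.1^1.5 = 83.4738

83.4738 years


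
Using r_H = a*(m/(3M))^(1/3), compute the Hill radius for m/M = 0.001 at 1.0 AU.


r_H = a * (m/3M)^(1/3) = 1.0 * (0.001/3)^(1/3) = 0.0693

0.0693 AU


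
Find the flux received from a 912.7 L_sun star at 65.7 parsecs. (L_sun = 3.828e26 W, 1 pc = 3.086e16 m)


F = L / (4*pi*d^2) = 3.494e+29 / (4*pi*(2.028e+18)^2) = 6.763e-09

6.763e-09 W/m^2


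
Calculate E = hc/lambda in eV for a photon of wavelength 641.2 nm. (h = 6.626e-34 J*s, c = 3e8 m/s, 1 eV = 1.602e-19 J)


E = hc/lambda = 6.626e-34 * 3e8 / 6.412e-07 = 3.100e-19 J = 1.9352 eV

1.9352 eV


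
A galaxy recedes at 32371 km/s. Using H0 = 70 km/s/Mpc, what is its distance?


d = v / H0 = 32371 / 70 = 462.4429

462.4429 Mpc


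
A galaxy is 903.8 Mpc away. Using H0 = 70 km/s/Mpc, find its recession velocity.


v = H0 * d = 70 * 903.8 = 63266.0

63266.0 km/s


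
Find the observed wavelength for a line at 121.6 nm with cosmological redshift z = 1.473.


lam_obs = lam_emit * (1 + z) = 121.6 * (1 + 1.473) = 300.7168

300.7168 nm


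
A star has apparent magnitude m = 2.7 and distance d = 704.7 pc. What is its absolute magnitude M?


M = m - 5*log10(d) + 5 = 2.7 - 5*log10(704.7) + 5 = -6.54

-6.54


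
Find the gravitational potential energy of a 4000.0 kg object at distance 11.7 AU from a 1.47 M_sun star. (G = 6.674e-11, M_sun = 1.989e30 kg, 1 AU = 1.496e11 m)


M = 1.47 * 1.989e30 kg = 2.92383e+30 kg; r = 11.7 AU * 1.496e11 m/AU = 1.75032e+12 m. U = -GM*m/r = -(6.674e-11 * 2.92383e+30 * 4000.0) / 1.75032e+12 = -4.459e+11

-4.459e+11 J


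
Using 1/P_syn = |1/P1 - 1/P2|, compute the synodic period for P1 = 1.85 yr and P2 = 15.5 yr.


1/P_syn = |1/P1 - 1/P2| = |1/1.85 - 1/15.5| => P_syn = 2.1007

2.1007 years


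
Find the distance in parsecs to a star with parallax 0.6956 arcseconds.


d = 1/p = 1/0.6956 = 1.4376

1.4376 pc


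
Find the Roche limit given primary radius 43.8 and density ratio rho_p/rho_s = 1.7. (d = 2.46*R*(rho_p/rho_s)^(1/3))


d_Roche = 2.46 * 43.8 * 1.7^(1/3) = 128.5954

128.5954


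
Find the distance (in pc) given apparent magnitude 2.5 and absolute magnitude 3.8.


d = 10^((m - M + 5)/5) = 10^((2.5 - 3.8 + 5)/5) = 5.4954

5.4954 pc


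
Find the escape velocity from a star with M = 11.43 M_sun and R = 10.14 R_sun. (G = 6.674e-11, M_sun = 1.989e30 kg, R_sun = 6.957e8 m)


M = 11.43 * 1.989e30 kg = 2.273427e+31 kg; R = 10.14 * 6.957e8 m = 7.054398e+09 m. v_esc = sqrt(2GM/R) = sqrt(2 * 6.674e-11 * 2.273427e+31 / 7.054398e+09) = 655871.299

655871.299 m/s


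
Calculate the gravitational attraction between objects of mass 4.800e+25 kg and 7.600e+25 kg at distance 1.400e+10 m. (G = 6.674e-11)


F = G*m1*m2/r^2 = 6.674e-11 * 4.800e+25 * 7.600e+25 / (1.400e+10)^2 = 6.674e-11 * 3.648e+51 / 1.960e+20 = 1.242e+21

1.242e+21 N


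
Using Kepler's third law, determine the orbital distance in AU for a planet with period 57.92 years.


a = P^(2/3) = 57.92^(2/3) = 14.9699

14.9699 AU
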